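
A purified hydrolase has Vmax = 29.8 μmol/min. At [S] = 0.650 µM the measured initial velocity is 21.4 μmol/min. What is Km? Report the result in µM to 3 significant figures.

0.255 µM

From v = Vmax[S]/(Km+[S]), Km = [S](Vmax − v)/v.
Km = 0.650 × (29.8 − 21.4) / 21.4 = 5.460/21.4 = 0.255 µM.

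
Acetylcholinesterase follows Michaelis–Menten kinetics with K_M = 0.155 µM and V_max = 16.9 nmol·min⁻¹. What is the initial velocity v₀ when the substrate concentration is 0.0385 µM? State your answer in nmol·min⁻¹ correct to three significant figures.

[S]/(Km+[S]) = 0.0385/0.1935 = 0.1990, the fractional saturation.
v = 0.1990 × Vmax = 0.1990 × 16.9 = 3.36 nmol·min⁻¹.

3.36 nmol·min⁻¹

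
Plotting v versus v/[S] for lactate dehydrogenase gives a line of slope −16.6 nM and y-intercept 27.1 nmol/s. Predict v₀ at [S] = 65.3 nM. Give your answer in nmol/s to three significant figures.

21.6 nmol/s

In the Eadie–Hofstee form v = Vmax − Km·(v/[S]), the slope is −Km and the intercept is Vmax, so Km = 16.6 nM and Vmax = 27.1 nmol/s.
v = 27.1 × 65.3/(16.6 + 65.3) = 21.6 nmol/s.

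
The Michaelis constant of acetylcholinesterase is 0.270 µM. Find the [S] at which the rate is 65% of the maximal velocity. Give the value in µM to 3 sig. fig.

0.501 µM

v/Vmax = [S]/(Km+[S]) = 0.65, so [S] = Km·0.65/(1 − 0.65) = 0.270 × 1.857.
[S] = 0.501 µM.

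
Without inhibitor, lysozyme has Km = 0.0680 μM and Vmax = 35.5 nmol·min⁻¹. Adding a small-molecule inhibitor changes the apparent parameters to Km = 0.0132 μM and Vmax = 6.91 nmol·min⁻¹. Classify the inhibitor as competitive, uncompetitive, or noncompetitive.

uncompetitive

Both Km and Vmax decrease by the same factor (~5.14-fold) — characteristic of uncompetitive inhibition.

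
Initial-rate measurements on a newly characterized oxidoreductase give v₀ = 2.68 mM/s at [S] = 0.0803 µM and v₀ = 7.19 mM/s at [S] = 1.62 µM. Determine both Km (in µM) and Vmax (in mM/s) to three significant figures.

Km = 0.156 µM; Vmax = 7.88 mM/s

In reciprocal form, 1/v = (Km/Vmax)·(1/[S]) + 1/Vmax. The two points give (1/[S], 1/v) = (12.45, 0.3731) and (0.6173, 0.1391).
Slope = (0.3731 − 0.1391)/(12.45 − 0.6173) = 0.01977; intercept = 0.3731 − 0.01977×12.45 = 0.1269.
Vmax = 1/intercept = 7.88 mM/s; Km = slope × Vmax = 0.01977 × 7.88 = 0.156 µM.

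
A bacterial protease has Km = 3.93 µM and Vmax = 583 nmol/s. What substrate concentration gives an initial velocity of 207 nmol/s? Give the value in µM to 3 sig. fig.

2.16 µM

Rearranging v = Vmax[S]/(Km+[S]) gives [S] = Km·v/(Vmax − v).
[S] = 3.93 × 207 / (583 − 207) = 813.5/376.0 = 2.16 µM.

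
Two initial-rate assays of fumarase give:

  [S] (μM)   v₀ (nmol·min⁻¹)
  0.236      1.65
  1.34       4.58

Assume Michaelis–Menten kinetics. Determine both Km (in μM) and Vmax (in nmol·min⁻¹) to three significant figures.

Km = 0.820 μM; Vmax = 7.38 nmol·min⁻¹

In reciprocal form, 1/v = (Km/Vmax)·(1/[S]) + 1/Vmax. The two points give (1/[S], 1/v) = (4.237, 0.6061) and (0.7463, 0.2183).
Slope = (0.6061 − 0.2183)/(4.237 − 0.7463) = 0.1111; intercept = 0.6061 − 0.1111×4.237 = 0.1355.
Vmax = 1/intercept = 7.38 nmol·min⁻¹; Km = slope × Vmax = 0.1111 × 7.38 = 0.820 μM.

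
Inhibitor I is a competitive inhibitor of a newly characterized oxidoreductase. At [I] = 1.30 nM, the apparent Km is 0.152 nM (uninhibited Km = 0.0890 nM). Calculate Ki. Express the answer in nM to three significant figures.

Competitive: Km,app = α·Km with α = 1 + [I]/Ki.
α = Km,app/Km = 0.152/0.0890 = 1.708.
Ki = [I]/(α − 1) = 1.30/0.7079 = 1.84 nM.

1.84 nM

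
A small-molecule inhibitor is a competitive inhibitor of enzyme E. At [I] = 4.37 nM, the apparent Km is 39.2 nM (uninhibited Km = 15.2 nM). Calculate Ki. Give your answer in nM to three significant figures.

2.77 nM

Competitive: Km,app = α·Km with α = 1 + [I]/Ki.
α = Km,app/Km = 39.2/15.2 = 2.579.
Since α = 1 + [I]/Ki, [I]/Ki = 2.579 − 1 = 1.579 and Ki = 4.37/1.579 = 2.77 nM.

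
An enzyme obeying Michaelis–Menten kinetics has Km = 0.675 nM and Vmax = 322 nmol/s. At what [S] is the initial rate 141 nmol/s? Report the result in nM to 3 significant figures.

The required fractional saturation is v/Vmax = 141/322 = 0.4379.
Then [S]/(Km+[S]) = 0.4379 ⇒ [S] = 0.675 × 0.4379/(1 − 0.4379) = 0.526 nM.

0.526 nM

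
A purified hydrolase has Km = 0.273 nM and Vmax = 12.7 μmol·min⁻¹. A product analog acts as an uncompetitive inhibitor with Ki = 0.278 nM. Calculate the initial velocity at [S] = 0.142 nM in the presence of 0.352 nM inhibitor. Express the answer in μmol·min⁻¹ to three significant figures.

3.03 μmol·min⁻¹

α = 1 + [I]/Ki = 1 + 0.352/0.278 = 2.266.
For an uncompetitive inhibitor, both parameters are divided by α, giving Vmax/α and Km/α: Km,app = 0.120 nM, Vmax,app = 5.60 μmol·min⁻¹.
v = Vmax,app·[S]/(Km,app + [S]) = 5.60 × 0.142/(0.120 + 0.142) = 3.03 μmol·min⁻¹.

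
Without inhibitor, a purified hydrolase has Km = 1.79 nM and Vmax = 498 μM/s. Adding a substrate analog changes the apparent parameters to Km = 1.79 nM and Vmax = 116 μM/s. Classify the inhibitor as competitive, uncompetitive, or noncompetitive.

noncompetitive

Vmax decreases (498 → 116 μM/s) while Km is unchanged — pure noncompetitive inhibition.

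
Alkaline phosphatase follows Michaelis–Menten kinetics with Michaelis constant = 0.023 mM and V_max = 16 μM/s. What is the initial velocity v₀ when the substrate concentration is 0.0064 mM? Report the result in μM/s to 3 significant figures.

3.48 μM/s

v = Vmax·[S]/(Km + [S]) = 16 × 0.0064 / (0.023 + 0.0064)
  = 0.1024 / 0.02940 = 3.48 μM/s.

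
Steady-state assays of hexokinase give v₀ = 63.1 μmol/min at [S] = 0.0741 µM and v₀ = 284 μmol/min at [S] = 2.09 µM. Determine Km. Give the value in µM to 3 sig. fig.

In reciprocal form, 1/v = (Km/Vmax)·(1/[S]) + 1/Vmax. The two points give (1/[S], 1/v) = (13.50, 0.01585) and (0.4785, 0.003521).
Slope = (0.01585 − 0.003521)/(13.50 − 0.4785) = 0.0009470; intercept = 0.01585 − 0.0009470×13.50 = 0.003068.
Vmax = 1/intercept = 326 μmol/min; Km = slope × Vmax = 0.0009470 × 326 = 0.309 µM.

0.309 µM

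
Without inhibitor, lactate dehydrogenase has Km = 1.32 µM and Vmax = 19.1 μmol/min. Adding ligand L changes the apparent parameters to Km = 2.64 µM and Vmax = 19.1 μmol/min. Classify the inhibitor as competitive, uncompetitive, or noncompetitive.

Km increases (1.32 → 2.64 µM) while Vmax is unchanged — the hallmark of competitive inhibition.

competitive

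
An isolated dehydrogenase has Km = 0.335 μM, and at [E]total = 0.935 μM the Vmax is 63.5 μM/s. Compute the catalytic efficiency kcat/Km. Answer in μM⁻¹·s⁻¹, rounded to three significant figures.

203 μM⁻¹·s⁻¹

kcat = Vmax/[E]total = 63.5/0.935 = 67.9 s⁻¹.
kcat/Km = 67.9/0.335 = 203 μM⁻¹·s⁻¹.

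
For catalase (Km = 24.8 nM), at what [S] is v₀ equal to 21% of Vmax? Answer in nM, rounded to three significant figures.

6.59 nM

v/Vmax = [S]/(Km+[S]) = 0.21, so [S] = Km·0.21/(1 − 0.21) = 24.8 × 0.2658.
[S] = 6.59 nM.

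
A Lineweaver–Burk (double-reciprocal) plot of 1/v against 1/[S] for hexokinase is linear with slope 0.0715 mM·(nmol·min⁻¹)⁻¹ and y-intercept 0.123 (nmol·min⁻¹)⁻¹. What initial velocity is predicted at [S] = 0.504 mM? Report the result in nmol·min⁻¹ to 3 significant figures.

3.78 nmol·min⁻¹

The y-intercept is 1/Vmax, so Vmax = 1/0.123 = 8.13 nmol·min⁻¹.
The slope is Km/Vmax, so Km = 0.0715 × 8.13 = 0.581 mM.
Then v = 8.13 × 0.504/(0.581 + 0.504) = 3.78 nmol·min⁻¹.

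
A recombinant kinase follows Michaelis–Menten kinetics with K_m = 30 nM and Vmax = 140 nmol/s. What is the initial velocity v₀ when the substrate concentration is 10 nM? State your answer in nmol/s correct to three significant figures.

v = Vmax·[S]/(Km + [S]) = 140 × 10 / (30 + 10)
  = 1400 / 40.00 = 35.0 nmol/s.

35.0 nmol/s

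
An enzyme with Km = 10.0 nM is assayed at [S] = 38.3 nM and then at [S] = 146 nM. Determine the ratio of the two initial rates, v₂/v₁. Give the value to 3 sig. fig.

1.18

The fractional saturations are [S]/(Km+[S]) = 38.3/48.30 = 0.7930 and 146/156.0 = 0.9359.
v₂/v₁ is just their ratio: 0.9359/0.7930 = 1.18.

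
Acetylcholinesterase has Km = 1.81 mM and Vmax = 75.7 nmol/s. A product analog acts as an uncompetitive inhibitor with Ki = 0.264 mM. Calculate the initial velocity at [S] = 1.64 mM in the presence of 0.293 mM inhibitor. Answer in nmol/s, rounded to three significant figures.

α = 1 + [I]/Ki = 1 + 0.293/0.264 = 2.110.
For an uncompetitive inhibitor, both parameters are divided by α, giving Vmax/α and Km/α: Km,app = 0.858 mM, Vmax,app = 35.9 nmol/s.
v = Vmax,app·[S]/(Km,app + [S]) = 35.9 × 1.64/(0.858 + 1.64) = 23.6 nmol/s.

23.6 nmol/s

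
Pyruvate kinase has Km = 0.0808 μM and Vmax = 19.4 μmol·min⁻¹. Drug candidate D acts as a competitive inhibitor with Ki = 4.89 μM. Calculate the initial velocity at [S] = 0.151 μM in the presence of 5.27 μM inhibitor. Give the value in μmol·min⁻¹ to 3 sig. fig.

α = 1 + [I]/Ki = 1 + 5.27/4.89 = 2.078.
For a competitive inhibitor, Vmax is unchanged and the apparent Km becomes α·Km: Km,app = 0.168 μM, Vmax,app = 19.4 μmol·min⁻¹.
v = Vmax,app·[S]/(Km,app + [S]) = 19.4 × 0.151/(0.168 + 0.151) = 9.19 μmol·min⁻¹.

9.19 μmol·min⁻¹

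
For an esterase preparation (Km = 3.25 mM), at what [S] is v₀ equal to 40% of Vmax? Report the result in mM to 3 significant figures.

v/Vmax = [S]/(Km+[S]) = 0.4, so [S] = Km·0.4/(1 − 0.4) = 3.25 × 0.6667.
[S] = 2.17 mM.

2.17 mM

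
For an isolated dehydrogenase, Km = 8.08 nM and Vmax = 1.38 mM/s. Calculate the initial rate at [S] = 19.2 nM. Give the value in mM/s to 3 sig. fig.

[S]/(Km+[S]) = 19.2/27.28 = 0.7038, the fractional saturation.
v = 0.7038 × Vmax = 0.7038 × 1.38 = 0.971 mM/s.

0.971 mM/s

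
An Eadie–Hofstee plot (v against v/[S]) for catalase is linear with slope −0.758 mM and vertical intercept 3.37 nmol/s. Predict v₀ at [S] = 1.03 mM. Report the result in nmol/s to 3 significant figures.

1.94 nmol/s

In the Eadie–Hofstee form v = Vmax − Km·(v/[S]), the slope is −Km and the intercept is Vmax, so Km = 0.758 mM and Vmax = 3.37 nmol/s.
v = 3.37 × 1.03/(0.758 + 1.03) = 1.94 nmol/s.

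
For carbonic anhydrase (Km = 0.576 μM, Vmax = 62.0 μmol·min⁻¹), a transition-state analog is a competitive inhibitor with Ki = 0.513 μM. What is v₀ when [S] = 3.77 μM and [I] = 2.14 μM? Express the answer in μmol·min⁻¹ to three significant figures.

34.6 μmol·min⁻¹

α = 1 + [I]/Ki = 1 + 2.14/0.513 = 5.172.
For a competitive inhibitor, Vmax is unchanged and the apparent Km becomes α·Km: Km,app = 2.98 μM, Vmax,app = 62.0 μmol·min⁻¹.
v = Vmax,app·[S]/(Km,app + [S]) = 62.0 × 3.77/(2.98 + 3.77) = 34.6 μmol·min⁻¹.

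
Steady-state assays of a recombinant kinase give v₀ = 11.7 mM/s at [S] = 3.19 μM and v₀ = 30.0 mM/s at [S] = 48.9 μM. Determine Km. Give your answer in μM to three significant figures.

5.99 μM

From v = Vmax[S]/(Km+[S]), each point gives Vmax = v(Km+[S])/[S].
Equating: 11.7(Km+3.19)/3.19 = 30.0(Km+48.9)/48.9.
3.668·Km + 11.7 = 0.6135·Km + 30.0, so (3.668 − 0.6135)·Km = 30.0 − 11.7.
Km = 18.30/3.054 = 5.99 μM; then Vmax = 11.7(5.99+3.19)/3.19 = 33.7 mM/s.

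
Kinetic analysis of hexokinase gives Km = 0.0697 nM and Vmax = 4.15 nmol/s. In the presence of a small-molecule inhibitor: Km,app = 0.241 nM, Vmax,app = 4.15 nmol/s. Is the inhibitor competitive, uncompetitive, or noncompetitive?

Km increases (0.0697 → 0.241 nM) while Vmax is unchanged — the hallmark of competitive inhibition.

competitive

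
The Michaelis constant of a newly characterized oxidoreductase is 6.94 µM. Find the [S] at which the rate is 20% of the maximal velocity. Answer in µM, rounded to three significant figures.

v/Vmax = [S]/(Km+[S]) = 0.2, so [S] = Km·0.2/(1 − 0.2) = 6.94 × 0.2500.
[S] = 1.74 µM.

1.74 µM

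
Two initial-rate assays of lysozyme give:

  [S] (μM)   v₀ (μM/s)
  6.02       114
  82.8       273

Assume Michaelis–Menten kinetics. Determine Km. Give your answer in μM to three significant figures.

From v = Vmax[S]/(Km+[S]), each point gives Vmax = v(Km+[S])/[S].
Equating: 114(Km+6.02)/6.02 = 273(Km+82.8)/82.8.
18.94·Km + 114 = 3.297·Km + 273, so (18.94 − 3.297)·Km = 273 − 114.
Km = 159.0/15.64 = 10.2 μM; then Vmax = 114(10.2+6.02)/6.02 = 307 μM/s.

10.2 μM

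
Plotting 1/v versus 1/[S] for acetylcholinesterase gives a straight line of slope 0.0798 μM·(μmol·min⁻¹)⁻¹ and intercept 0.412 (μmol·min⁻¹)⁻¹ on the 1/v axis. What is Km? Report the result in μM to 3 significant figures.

y-intercept = 1/Vmax ⇒ Vmax = 2.43 μmol·min⁻¹; slope = Km/Vmax ⇒ Km = slope × Vmax.
Km = 0.0798 × 2.43 = 0.194 μM.

0.194 μM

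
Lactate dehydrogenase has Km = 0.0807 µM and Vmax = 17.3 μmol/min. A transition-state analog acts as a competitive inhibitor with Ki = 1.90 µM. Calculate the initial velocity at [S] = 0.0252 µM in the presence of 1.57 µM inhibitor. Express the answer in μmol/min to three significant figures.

2.53 μmol/min

With α = 1 + [I]/Ki = 1 + 1.57/1.90 = 1.826, the competitive rate law is v = Vmax[S] / (αKm + [S]).
v = 17.3×0.0252 / (1.826×0.0807 + 0.0252) = 0.4360/0.1726 = 2.53 μmol/min.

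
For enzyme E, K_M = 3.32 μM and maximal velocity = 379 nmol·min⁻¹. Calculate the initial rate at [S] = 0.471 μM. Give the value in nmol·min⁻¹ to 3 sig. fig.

47.1 nmol·min⁻¹

[S]/(Km+[S]) = 0.471/3.791 = 0.1242, the fractional saturation.
v = 0.1242 × Vmax = 0.1242 × 379 = 47.1 nmol·min⁻¹.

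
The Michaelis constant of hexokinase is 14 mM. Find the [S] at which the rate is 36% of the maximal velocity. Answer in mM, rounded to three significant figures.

v/Vmax = [S]/(Km+[S]) = 0.36, so [S] = Km·0.36/(1 − 0.36) = 14 × 0.5625.
[S] = 7.88 mM.

7.88 mM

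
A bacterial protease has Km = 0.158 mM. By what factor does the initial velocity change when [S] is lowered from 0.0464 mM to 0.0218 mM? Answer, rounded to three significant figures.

The fractional saturations are [S]/(Km+[S]) = 0.0464/0.2044 = 0.2270 and 0.0218/0.1798 = 0.1212.
v₂/v₁ is just their ratio: 0.1212/0.2270 = 0.534.

0.534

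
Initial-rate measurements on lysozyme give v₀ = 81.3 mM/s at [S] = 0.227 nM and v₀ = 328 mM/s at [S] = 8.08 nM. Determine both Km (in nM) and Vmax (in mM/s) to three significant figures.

In reciprocal form, 1/v = (Km/Vmax)·(1/[S]) + 1/Vmax. The two points give (1/[S], 1/v) = (4.405, 0.01230) and (0.1238, 0.003049).
Slope = (0.01230 − 0.003049)/(4.405 − 0.1238) = 0.002161; intercept = 0.01230 − 0.002161×4.405 = 0.002781.
Vmax = 1/intercept = 360 mM/s; Km = slope × Vmax = 0.002161 × 360 = 0.777 nM.

Km = 0.777 nM; Vmax = 360 mM/s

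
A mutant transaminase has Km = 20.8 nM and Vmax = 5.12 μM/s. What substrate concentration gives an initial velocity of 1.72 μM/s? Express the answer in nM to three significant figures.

10.5 nM

The required fractional saturation is v/Vmax = 1.72/5.12 = 0.3359.
Then [S]/(Km+[S]) = 0.3359 ⇒ [S] = 20.8 × 0.3359/(1 − 0.3359) = 10.5 nM.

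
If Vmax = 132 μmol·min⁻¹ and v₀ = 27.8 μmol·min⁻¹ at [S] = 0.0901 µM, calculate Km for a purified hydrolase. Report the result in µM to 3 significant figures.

0.338 µM

From v = Vmax[S]/(Km+[S]), Km = [S](Vmax − v)/v.
Km = 0.0901 × (132 − 27.8) / 27.8 = 9.388/27.8 = 0.338 µM.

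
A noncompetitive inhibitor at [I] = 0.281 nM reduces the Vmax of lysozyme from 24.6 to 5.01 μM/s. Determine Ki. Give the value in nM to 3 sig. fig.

0.0719 nM

Noncompetitive: Vmax,app = Vmax/α with α = 1 + [I]/Ki.
α = Vmax/Vmax,app = 24.6/5.01 = 4.910.
Since α = 1 + [I]/Ki, [I]/Ki = 4.910 − 1 = 3.910 and Ki = 0.281/3.910 = 0.0719 nM.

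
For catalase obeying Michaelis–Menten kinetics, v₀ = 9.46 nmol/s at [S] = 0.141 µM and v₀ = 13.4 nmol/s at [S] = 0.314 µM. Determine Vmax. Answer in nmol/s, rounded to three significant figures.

20.3 nmol/s

From v = Vmax[S]/(Km+[S]), each point gives Vmax = v(Km+[S])/[S].
Equating: 9.46(Km+0.141)/0.141 = 13.4(Km+0.314)/0.314.
67.09·Km + 9.46 = 42.68·Km + 13.4, so (67.09 − 42.68)·Km = 13.4 − 9.46.
Km = 3.940/24.42 = 0.161 µM; then Vmax = 9.46(0.161+0.141)/0.141 = 20.3 nmol/s.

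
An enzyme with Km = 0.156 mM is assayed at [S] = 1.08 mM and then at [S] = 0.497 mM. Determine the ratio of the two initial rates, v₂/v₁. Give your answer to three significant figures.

0.871

Since Vmax cancels, v₂/v₁ = [S]₂(Km+[S]₁) / [S]₁(Km+[S]₂).
= 0.497×(0.156+1.08) / (1.08×(0.156+0.497)) = 0.6143/0.7052 = 0.871.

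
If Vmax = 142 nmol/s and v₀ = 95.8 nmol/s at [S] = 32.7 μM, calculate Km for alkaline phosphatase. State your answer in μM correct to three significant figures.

From v = Vmax[S]/(Km+[S]), Km = [S](Vmax − v)/v.
Km = 32.7 × (142 − 95.8) / 95.8 = 1511/95.8 = 15.8 μM.

15.8 μM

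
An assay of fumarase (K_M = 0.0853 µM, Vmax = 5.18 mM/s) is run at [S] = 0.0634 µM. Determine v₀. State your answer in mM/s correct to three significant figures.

2.21 mM/s

[S]/(Km+[S]) = 0.0634/0.1487 = 0.4264, the fractional saturation.
v = 0.4264 × Vmax = 0.4264 × 5.18 = 2.21 mM/s.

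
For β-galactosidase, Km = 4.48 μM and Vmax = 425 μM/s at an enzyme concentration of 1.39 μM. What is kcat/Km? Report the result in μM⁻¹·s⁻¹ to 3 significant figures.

68.2 μM⁻¹·s⁻¹

kcat = Vmax/[E]total = 425/1.39 = 306 s⁻¹.
kcat/Km = 306/4.48 = 68.2 μM⁻¹·s⁻¹.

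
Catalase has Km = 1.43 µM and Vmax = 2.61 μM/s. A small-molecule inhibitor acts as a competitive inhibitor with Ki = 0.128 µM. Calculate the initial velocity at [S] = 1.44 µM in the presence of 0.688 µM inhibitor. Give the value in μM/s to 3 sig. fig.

0.356 μM/s

With α = 1 + [I]/Ki = 1 + 0.688/0.128 = 6.375, the competitive rate law is v = Vmax[S] / (αKm + [S]).
v = 2.61×1.44 / (6.375×1.43 + 1.44) = 3.758/10.56 = 0.356 μM/s.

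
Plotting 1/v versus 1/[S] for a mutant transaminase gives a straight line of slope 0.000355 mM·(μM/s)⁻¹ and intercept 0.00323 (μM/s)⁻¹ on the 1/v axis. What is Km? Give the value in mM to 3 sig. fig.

y-intercept = 1/Vmax ⇒ Vmax = 310 μM/s; slope = Km/Vmax ⇒ Km = slope × Vmax.
Km = 0.000355 × 310 = 0.110 mM.

0.110 mM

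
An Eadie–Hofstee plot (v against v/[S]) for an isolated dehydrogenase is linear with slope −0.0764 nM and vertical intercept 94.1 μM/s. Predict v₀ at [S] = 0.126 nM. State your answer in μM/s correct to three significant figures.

In the Eadie–Hofstee form v = Vmax − Km·(v/[S]), the slope is −Km and the intercept is Vmax, so Km = 0.0764 nM and Vmax = 94.1 μM/s.
v = 94.1 × 0.126/(0.0764 + 0.126) = 58.6 μM/s.

58.6 μM/s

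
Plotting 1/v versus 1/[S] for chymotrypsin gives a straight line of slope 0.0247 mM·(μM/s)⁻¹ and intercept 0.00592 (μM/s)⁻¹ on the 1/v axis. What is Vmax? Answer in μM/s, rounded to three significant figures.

169 μM/s

The y-intercept of a Lineweaver–Burk plot equals 1/Vmax, so Vmax = 1/0.00592 = 169 μM/s.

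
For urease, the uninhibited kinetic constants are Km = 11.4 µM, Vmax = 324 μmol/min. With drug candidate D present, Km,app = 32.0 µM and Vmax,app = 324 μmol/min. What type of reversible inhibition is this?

competitive

Km increases (11.4 → 32.0 µM) while Vmax is unchanged — the hallmark of competitive inhibition.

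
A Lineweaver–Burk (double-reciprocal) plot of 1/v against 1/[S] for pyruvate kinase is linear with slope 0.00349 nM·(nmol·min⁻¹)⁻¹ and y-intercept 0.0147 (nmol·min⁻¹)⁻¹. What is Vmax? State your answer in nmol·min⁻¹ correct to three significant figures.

The y-intercept of a Lineweaver–Burk plot equals 1/Vmax, so Vmax = 1/0.0147 = 68.0 nmol·min⁻¹.

68.0 nmol·min⁻¹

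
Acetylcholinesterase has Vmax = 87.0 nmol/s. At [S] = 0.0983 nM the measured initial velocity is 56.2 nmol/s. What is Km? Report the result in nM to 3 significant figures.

0.0539 nM

v/Vmax = 56.2/87.0 = 0.6460 = [S]/(Km+[S]).
So Km + [S] = [S]/0.6460 = 0.1522 nM, giving Km = 0.1522 − 0.0983 = 0.0539 nM.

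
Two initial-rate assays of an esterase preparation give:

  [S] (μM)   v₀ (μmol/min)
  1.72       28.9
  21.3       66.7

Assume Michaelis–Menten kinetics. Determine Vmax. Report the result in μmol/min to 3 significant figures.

In reciprocal form, 1/v = (Km/Vmax)·(1/[S]) + 1/Vmax. The two points give (1/[S], 1/v) = (0.5814, 0.03460) and (0.04695, 0.01499).
Slope = (0.03460 − 0.01499)/(0.5814 − 0.04695) = 0.03669; intercept = 0.03460 − 0.03669×0.5814 = 0.01327.
Vmax = 1/intercept = 75.4 μmol/min; Km = slope × Vmax = 0.03669 × 75.4 = 2.77 μM.

75.4 μmol/min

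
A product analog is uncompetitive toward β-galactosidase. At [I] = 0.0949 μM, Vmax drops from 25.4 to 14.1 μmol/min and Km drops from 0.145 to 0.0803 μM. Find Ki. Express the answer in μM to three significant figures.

0.118 μM

Uncompetitive: Vmax,app = Vmax/α (and Km,app = Km/α) with α = 1 + [I]/Ki.
α = Vmax/Vmax,app = 25.4/14.1 = 1.801.
Ki = [I]/(α − 1) = 0.0949/0.8014 = 0.118 μM.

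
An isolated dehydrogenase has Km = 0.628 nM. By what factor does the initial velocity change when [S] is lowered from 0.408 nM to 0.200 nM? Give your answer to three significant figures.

Since Vmax cancels, v₂/v₁ = [S]₂(Km+[S]₁) / [S]₁(Km+[S]₂).
= 0.200×(0.628+0.408) / (0.408×(0.628+0.200)) = 0.2072/0.3378 = 0.613.

0.613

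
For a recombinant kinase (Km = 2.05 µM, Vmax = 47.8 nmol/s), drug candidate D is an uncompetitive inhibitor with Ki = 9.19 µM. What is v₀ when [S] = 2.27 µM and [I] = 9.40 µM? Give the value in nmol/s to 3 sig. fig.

16.3 nmol/s

With α = 1 + [I]/Ki = 1 + 9.40/9.19 = 2.023, the uncompetitive rate law is v = (Vmax/α)·[S] / (Km/α + [S]).
v = (47.8/2.023)×2.27 / (2.05/2.023 + 2.27) = 53.64/3.283 = 16.3 nmol/s.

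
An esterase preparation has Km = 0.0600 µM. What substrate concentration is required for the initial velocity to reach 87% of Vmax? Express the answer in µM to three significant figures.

0.402 µM

v/Vmax = [S]/(Km+[S]) = 0.87, so [S] = Km·0.87/(1 − 0.87) = 0.0600 × 6.692.
[S] = 0.402 µM.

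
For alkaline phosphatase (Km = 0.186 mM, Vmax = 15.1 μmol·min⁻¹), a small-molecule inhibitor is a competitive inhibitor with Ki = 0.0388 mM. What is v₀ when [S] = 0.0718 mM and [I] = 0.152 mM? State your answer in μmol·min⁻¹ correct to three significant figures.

With α = 1 + [I]/Ki = 1 + 0.152/0.0388 = 4.918, the competitive rate law is v = Vmax[S] / (αKm + [S]).
v = 15.1×0.0718 / (4.918×0.186 + 0.0718) = 1.084/0.9865 = 1.10 μmol·min⁻¹.

1.10 μmol·min⁻¹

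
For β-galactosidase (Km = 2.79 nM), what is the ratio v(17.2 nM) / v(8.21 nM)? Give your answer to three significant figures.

The fractional saturations are [S]/(Km+[S]) = 8.21/11.00 = 0.7464 and 17.2/19.99 = 0.8604.
v₂/v₁ is just their ratio: 0.8604/0.7464 = 1.15.

1.15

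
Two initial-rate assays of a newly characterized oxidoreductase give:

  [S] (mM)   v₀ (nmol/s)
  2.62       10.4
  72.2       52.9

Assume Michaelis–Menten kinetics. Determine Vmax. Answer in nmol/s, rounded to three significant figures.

From v = Vmax[S]/(Km+[S]), each point gives Vmax = v(Km+[S])/[S].
Equating: 10.4(Km+2.62)/2.62 = 52.9(Km+72.2)/72.2.
3.969·Km + 10.4 = 0.7327·Km + 52.9, so (3.969 − 0.7327)·Km = 52.9 − 10.4.
Km = 42.50/3.237 = 13.1 mM; then Vmax = 10.4(13.1+2.62)/2.62 = 62.5 nmol/s.

62.5 nmol/s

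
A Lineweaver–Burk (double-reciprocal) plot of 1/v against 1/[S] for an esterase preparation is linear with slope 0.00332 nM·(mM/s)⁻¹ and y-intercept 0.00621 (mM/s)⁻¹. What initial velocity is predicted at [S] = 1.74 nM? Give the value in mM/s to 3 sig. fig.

123 mM/s

The y-intercept is 1/Vmax, so Vmax = 1/0.00621 = 161 mM/s.
The slope is Km/Vmax, so Km = 0.00332 × 161 = 0.535 nM.
Then v = 161 × 1.74/(0.535 + 1.74) = 123 mM/s.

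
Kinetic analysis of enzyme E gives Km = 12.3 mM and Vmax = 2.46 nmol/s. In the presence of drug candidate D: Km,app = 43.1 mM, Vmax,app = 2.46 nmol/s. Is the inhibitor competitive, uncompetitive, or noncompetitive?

competitive

Km increases (12.3 → 43.1 mM) while Vmax is unchanged — the hallmark of competitive inhibition.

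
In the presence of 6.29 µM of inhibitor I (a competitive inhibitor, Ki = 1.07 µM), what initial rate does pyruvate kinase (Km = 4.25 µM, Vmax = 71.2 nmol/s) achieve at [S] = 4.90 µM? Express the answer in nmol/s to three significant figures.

α = 1 + [I]/Ki = 1 + 6.29/1.07 = 6.879.
For a competitive inhibitor, Vmax is unchanged and the apparent Km becomes α·Km: Km,app = 29.2 µM, Vmax,app = 71.2 nmol/s.
v = Vmax,app·[S]/(Km,app + [S]) = 71.2 × 4.90/(29.2 + 4.90) = 10.2 nmol/s.

10.2 nmol/s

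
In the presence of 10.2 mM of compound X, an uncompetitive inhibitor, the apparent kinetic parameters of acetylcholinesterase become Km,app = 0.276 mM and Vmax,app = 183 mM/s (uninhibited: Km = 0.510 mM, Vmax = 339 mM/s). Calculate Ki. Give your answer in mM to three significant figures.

Uncompetitive: Vmax,app = Vmax/α (and Km,app = Km/α) with α = 1 + [I]/Ki.
α = Vmax/Vmax,app = 339/183 = 1.852.
Ki = [I]/(α − 1) = 10.2/0.8525 = 12.0 mM.

12.0 mM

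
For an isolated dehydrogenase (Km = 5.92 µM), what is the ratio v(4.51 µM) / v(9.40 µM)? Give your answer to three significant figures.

0.705

Since Vmax cancels, v₂/v₁ = [S]₂(Km+[S]₁) / [S]₁(Km+[S]₂).
= 4.51×(5.92+9.40) / (9.40×(5.92+4.51)) = 69.09/98.04 = 0.705.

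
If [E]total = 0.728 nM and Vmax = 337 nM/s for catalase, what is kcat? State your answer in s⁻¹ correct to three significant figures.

463 s⁻¹

kcat = Vmax/[E]total = 337 nM/s / 0.728 nM = 463 s⁻¹.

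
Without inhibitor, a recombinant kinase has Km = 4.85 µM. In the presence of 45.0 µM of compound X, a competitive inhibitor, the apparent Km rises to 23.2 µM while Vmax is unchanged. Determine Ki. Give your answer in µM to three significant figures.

Competitive: Km,app = α·Km with α = 1 + [I]/Ki.
α = Km,app/Km = 23.2/4.85 = 4.784.
Ki = [I]/(α − 1) = 45.0/3.784 = 11.9 µM.

11.9 µM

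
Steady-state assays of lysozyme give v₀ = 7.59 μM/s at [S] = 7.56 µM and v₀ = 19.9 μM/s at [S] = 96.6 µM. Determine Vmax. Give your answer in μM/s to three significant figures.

In reciprocal form, 1/v = (Km/Vmax)·(1/[S]) + 1/Vmax. The two points give (1/[S], 1/v) = (0.1323, 0.1318) and (0.01035, 0.05025).
Slope = (0.1318 − 0.05025)/(0.1323 − 0.01035) = 0.6685; intercept = 0.1318 − 0.6685×0.1323 = 0.04333.
Vmax = 1/intercept = 23.1 μM/s; Km = slope × Vmax = 0.6685 × 23.1 = 15.4 µM.

23.1 μM/s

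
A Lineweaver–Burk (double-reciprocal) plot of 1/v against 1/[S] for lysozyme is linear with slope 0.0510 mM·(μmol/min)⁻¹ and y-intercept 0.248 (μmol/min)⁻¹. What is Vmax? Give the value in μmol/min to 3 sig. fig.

The y-intercept of a Lineweaver–Burk plot equals 1/Vmax, so Vmax = 1/0.248 = 4.03 μmol/min.

4.03 μmol/min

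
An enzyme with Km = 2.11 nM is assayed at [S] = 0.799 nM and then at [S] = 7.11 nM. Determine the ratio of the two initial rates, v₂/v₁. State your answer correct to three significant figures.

The fractional saturations are [S]/(Km+[S]) = 0.799/2.909 = 0.2747 and 7.11/9.220 = 0.7711.
v₂/v₁ is just their ratio: 0.7711/0.2747 = 2.81.

2.81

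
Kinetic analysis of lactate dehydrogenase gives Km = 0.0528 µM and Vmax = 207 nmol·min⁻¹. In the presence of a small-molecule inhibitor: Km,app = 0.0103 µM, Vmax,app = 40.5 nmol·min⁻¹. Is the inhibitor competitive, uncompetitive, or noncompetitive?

Both Km and Vmax decrease by the same factor (~5.11-fold) — characteristic of uncompetitive inhibition.

uncompetitive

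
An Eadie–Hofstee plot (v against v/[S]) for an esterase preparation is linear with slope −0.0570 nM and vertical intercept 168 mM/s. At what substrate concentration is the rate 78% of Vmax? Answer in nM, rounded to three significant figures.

0.202 nM

The Eadie–Hofstee slope gives Km = 0.0570 nM (slope = −Km).
v/Vmax = [S]/(Km+[S]) = 0.78 ⇒ [S] = Km·0.78/(1−0.78) = 0.0570 × 3.545 = 0.202 nM.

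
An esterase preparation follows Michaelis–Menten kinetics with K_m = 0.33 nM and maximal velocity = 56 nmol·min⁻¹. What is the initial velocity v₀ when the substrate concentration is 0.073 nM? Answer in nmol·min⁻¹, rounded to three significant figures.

10.1 nmol·min⁻¹

[S]/(Km+[S]) = 0.073/0.4030 = 0.1811, the fractional saturation.
v = 0.1811 × Vmax = 0.1811 × 56 = 10.1 nmol·min⁻¹.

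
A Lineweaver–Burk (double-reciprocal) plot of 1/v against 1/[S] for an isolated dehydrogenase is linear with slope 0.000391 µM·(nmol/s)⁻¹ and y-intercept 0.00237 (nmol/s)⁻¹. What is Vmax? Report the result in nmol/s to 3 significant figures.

The y-intercept of a Lineweaver–Burk plot equals 1/Vmax, so Vmax = 1/0.00237 = 422 nmol/s.

422 nmol/s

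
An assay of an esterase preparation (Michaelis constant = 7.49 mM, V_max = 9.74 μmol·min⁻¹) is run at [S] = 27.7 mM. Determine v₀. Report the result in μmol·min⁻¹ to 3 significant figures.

v = Vmax·[S]/(Km + [S]) = 9.74 × 27.7 / (7.49 + 27.7)
  = 269.8 / 35.19 = 7.67 μmol·min⁻¹.

7.67 μmol·min⁻¹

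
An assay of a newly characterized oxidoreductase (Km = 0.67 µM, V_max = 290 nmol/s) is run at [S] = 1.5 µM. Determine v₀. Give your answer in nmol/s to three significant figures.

200 nmol/s

[S]/(Km+[S]) = 1.5/2.170 = 0.6912, the fractional saturation.
v = 0.6912 × Vmax = 0.6912 × 290 = 200 nmol/s.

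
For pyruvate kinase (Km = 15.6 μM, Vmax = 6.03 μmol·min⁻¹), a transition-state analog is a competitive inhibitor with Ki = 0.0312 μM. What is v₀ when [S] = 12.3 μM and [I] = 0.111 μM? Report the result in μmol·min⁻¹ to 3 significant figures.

α = 1 + [I]/Ki = 1 + 0.111/0.0312 = 4.558.
For a competitive inhibitor, Vmax is unchanged and the apparent Km becomes α·Km: Km,app = 71.1 μM, Vmax,app = 6.03 μmol·min⁻¹.
v = Vmax,app·[S]/(Km,app + [S]) = 6.03 × 12.3/(71.1 + 12.3) = 0.889 μmol·min⁻¹.

0.889 μmol·min⁻¹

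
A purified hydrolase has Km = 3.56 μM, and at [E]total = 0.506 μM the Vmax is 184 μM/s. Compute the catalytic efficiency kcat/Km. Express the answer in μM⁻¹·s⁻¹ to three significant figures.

kcat = Vmax/[E]total = 184/0.506 = 364 s⁻¹.
kcat/Km = 364/3.56 = 102 μM⁻¹·s⁻¹.

102 μM⁻¹·s⁻¹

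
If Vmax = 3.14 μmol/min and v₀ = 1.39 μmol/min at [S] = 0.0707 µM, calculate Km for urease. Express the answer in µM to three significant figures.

0.0890 µM

From v = Vmax[S]/(Km+[S]), Km = [S](Vmax − v)/v.
Km = 0.0707 × (3.14 − 1.39) / 1.39 = 0.1237/1.39 = 0.0890 µM.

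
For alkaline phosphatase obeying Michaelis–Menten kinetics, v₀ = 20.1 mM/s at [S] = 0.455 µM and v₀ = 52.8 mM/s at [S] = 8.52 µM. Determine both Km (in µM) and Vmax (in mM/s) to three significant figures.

Km = 0.861 µM; Vmax = 58.1 mM/s

From v = Vmax[S]/(Km+[S]), each point gives Vmax = v(Km+[S])/[S].
Equating: 20.1(Km+0.455)/0.455 = 52.8(Km+8.52)/8.52.
44.18·Km + 20.1 = 6.197·Km + 52.8, so (44.18 − 6.197)·Km = 52.8 − 20.1.
Km = 32.70/37.98 = 0.861 µM; then Vmax = 20.1(0.861+0.455)/0.455 = 58.1 mM/s.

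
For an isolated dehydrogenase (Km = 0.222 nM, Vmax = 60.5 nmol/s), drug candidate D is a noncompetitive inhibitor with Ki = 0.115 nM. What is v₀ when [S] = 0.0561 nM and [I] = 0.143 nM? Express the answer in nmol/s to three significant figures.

5.44 nmol/s

With α = 1 + [I]/Ki = 1 + 0.143/0.115 = 2.243, the noncompetitive rate law is v = (Vmax/α)·[S] / (Km + [S]).
v = (60.5/2.243)×0.0561 / (0.222 + 0.0561) = 1.513/0.2781 = 5.44 nmol/s.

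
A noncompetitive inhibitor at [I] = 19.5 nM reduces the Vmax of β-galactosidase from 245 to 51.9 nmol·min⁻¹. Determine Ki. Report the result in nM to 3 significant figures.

Noncompetitive: Vmax,app = Vmax/α with α = 1 + [I]/Ki.
α = Vmax/Vmax,app = 245/51.9 = 4.721.
Since α = 1 + [I]/Ki, [I]/Ki = 4.721 − 1 = 3.721 and Ki = 19.5/3.721 = 5.24 nM.

5.24 nM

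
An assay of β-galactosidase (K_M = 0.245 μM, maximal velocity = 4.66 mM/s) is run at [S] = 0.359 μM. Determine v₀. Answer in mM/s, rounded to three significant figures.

2.77 mM/s

v = Vmax·[S]/(Km + [S]) = 4.66 × 0.359 / (0.245 + 0.359)
  = 1.673 / 0.6040 = 2.77 mM/s.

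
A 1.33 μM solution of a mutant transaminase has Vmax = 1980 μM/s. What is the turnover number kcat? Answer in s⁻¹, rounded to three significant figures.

1490 s⁻¹

kcat = Vmax/[E]total = 1980 μM/s / 1.33 μM = 1490 s⁻¹.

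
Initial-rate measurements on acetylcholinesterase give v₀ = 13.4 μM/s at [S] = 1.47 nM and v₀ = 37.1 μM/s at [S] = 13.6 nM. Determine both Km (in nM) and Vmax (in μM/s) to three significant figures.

Km = 3.71 nM; Vmax = 47.2 μM/s

In reciprocal form, 1/v = (Km/Vmax)·(1/[S]) + 1/Vmax. The two points give (1/[S], 1/v) = (0.6803, 0.07463) and (0.07353, 0.02695).
Slope = (0.07463 − 0.02695)/(0.6803 − 0.07353) = 0.07857; intercept = 0.07463 − 0.07857×0.6803 = 0.02118.
Vmax = 1/intercept = 47.2 μM/s; Km = slope × Vmax = 0.07857 × 47.2 = 3.71 nM.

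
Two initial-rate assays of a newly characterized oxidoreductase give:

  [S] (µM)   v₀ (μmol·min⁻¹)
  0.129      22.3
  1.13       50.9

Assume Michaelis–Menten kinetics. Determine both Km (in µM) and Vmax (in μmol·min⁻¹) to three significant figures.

Km = 0.224 µM; Vmax = 61.0 μmol·min⁻¹

In reciprocal form, 1/v = (Km/Vmax)·(1/[S]) + 1/Vmax. The two points give (1/[S], 1/v) = (7.752, 0.04484) and (0.8850, 0.01965).
Slope = (0.04484 − 0.01965)/(7.752 − 0.8850) = 0.003669; intercept = 0.04484 − 0.003669×7.752 = 0.01640.
Vmax = 1/intercept = 61.0 μmol·min⁻¹; Km = slope × Vmax = 0.003669 × 61.0 = 0.224 µM.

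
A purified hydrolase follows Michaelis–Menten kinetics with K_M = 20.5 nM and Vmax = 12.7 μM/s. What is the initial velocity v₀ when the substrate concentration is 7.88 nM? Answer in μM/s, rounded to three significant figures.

3.53 μM/s

[S]/(Km+[S]) = 7.88/28.38 = 0.2777, the fractional saturation.
v = 0.2777 × Vmax = 0.2777 × 12.7 = 3.53 μM/s.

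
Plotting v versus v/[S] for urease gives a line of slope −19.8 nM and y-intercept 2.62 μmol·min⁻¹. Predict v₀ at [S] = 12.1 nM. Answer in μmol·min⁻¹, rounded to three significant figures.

0.994 μmol·min⁻¹

In the Eadie–Hofstee form v = Vmax − Km·(v/[S]), the slope is −Km and the intercept is Vmax, so Km = 19.8 nM and Vmax = 2.62 μmol·min⁻¹.
v = 2.62 × 12.1/(19.8 + 12.1) = 0.994 μmol·min⁻¹.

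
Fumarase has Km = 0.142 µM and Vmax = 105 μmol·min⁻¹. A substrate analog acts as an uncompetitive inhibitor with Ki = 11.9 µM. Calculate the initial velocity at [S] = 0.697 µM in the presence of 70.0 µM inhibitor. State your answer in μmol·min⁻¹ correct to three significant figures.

With α = 1 + [I]/Ki = 1 + 70.0/11.9 = 6.882, the uncompetitive rate law is v = (Vmax/α)·[S] / (Km/α + [S]).
v = (105/6.882)×0.697 / (0.142/6.882 + 0.697) = 10.63/0.7176 = 14.8 μmol·min⁻¹.

14.8 μmol·min⁻¹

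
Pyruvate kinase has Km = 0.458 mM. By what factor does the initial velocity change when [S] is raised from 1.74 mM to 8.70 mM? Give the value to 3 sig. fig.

The fractional saturations are [S]/(Km+[S]) = 1.74/2.198 = 0.7916 and 8.70/9.158 = 0.9500.
v₂/v₁ is just their ratio: 0.9500/0.7916 = 1.20.

1.20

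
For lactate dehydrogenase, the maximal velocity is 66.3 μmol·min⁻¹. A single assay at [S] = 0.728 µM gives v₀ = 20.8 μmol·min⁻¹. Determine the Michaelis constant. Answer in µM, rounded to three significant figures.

From v = Vmax[S]/(Km+[S]), Km = [S](Vmax − v)/v.
Km = 0.728 × (66.3 − 20.8) / 20.8 = 33.12/20.8 = 1.59 µM.

1.59 µM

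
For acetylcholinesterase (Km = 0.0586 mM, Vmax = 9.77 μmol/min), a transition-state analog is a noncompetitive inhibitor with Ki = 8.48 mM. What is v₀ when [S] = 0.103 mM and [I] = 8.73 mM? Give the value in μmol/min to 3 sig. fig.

α = 1 + [I]/Ki = 1 + 8.73/8.48 = 2.029.
For a noncompetitive inhibitor, Vmax is reduced to Vmax/α while Km is unchanged: Km,app = 0.0586 mM, Vmax,app = 4.81 μmol/min.
v = Vmax,app·[S]/(Km,app + [S]) = 4.81 × 0.103/(0.0586 + 0.103) = 3.07 μmol/min.

3.07 μmol/min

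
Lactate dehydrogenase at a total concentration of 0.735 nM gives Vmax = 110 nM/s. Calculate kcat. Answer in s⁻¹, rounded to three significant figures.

kcat = Vmax/[E]total = 110 nM/s / 0.735 nM = 150 s⁻¹.

150 s⁻¹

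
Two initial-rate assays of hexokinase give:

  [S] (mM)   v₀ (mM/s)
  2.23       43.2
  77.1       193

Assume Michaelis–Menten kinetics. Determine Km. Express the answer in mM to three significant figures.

8.88 mM

In reciprocal form, 1/v = (Km/Vmax)·(1/[S]) + 1/Vmax. The two points give (1/[S], 1/v) = (0.4484, 0.02315) and (0.01297, 0.005181).
Slope = (0.02315 − 0.005181)/(0.4484 − 0.01297) = 0.04126; intercept = 0.02315 − 0.04126×0.4484 = 0.004646.
Vmax = 1/intercept = 215 mM/s; Km = slope × Vmax = 0.04126 × 215 = 8.88 mM.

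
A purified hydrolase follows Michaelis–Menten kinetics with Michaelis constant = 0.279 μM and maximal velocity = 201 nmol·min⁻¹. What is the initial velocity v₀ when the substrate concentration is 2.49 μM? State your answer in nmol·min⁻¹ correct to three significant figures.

v = Vmax·[S]/(Km + [S]) = 201 × 2.49 / (0.279 + 2.49)
  = 500.5 / 2.769 = 181 nmol·min⁻¹.

181 nmol·min⁻¹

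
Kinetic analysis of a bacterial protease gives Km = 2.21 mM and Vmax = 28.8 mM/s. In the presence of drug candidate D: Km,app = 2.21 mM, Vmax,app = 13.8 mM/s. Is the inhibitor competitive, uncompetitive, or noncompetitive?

Vmax decreases (28.8 → 13.8 mM/s) while Km is unchanged — pure noncompetitive inhibition.

noncompetitive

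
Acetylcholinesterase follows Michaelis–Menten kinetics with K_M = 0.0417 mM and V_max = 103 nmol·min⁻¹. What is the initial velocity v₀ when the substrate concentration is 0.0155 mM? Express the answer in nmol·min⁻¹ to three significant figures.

27.9 nmol·min⁻¹

v = Vmax·[S]/(Km + [S]) = 103 × 0.0155 / (0.0417 + 0.0155)
  = 1.596 / 0.05720 = 27.9 nmol·min⁻¹.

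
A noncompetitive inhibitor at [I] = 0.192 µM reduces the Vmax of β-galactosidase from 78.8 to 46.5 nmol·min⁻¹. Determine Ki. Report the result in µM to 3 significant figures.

Noncompetitive: Vmax,app = Vmax/α with α = 1 + [I]/Ki.
α = Vmax/Vmax,app = 78.8/46.5 = 1.695.
Since α = 1 + [I]/Ki, [I]/Ki = 1.695 − 1 = 0.6946 and Ki = 0.192/0.6946 = 0.276 µM.

0.276 µM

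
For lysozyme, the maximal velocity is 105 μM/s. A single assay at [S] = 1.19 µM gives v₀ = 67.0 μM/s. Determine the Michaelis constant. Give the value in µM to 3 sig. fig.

0.675 µM

From v = Vmax[S]/(Km+[S]), Km = [S](Vmax − v)/v.
Km = 1.19 × (105 − 67.0) / 67.0 = 45.22/67.0 = 0.675 µM.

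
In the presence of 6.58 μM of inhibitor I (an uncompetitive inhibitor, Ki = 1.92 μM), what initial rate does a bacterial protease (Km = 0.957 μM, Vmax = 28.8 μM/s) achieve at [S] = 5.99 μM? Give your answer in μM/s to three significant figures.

6.28 μM/s

α = 1 + [I]/Ki = 1 + 6.58/1.92 = 4.427.
For an uncompetitive inhibitor, both parameters are divided by α, giving Vmax/α and Km/α: Km,app = 0.216 μM, Vmax,app = 6.51 μM/s.
v = Vmax,app·[S]/(Km,app + [S]) = 6.51 × 5.99/(0.216 + 5.99) = 6.28 μM/s.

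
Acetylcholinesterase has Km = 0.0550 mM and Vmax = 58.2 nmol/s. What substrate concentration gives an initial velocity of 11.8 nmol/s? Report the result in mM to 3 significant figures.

Rearranging v = Vmax[S]/(Km+[S]) gives [S] = Km·v/(Vmax − v).
[S] = 0.0550 × 11.8 / (58.2 − 11.8) = 0.6490/46.40 = 0.0140 mM.

0.0140 mM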